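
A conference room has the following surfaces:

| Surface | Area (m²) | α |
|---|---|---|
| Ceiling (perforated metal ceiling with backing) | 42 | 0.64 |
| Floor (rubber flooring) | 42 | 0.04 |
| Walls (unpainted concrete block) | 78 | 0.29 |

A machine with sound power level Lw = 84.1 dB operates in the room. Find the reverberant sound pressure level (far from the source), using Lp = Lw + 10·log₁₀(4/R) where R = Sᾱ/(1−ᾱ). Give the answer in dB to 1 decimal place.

A = 51.180 sabins; S = 162.0 m².
ᾱ = 0.3159, so room constant R = A/(1−ᾱ) = 74.814 m².
Lp = 84.1 + 10·log₁₀(4/74.814) = 84.1 + (-12.72) = 71.4 dB.

71.4 dB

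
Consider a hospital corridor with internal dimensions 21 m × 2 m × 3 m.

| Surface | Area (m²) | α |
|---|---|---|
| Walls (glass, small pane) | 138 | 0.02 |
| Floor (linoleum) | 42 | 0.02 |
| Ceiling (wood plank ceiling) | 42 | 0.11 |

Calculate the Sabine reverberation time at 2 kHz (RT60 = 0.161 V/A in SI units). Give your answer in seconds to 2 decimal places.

2.47 s

Equivalent absorption area: A = 138·0.02 + 42·0.02 + 42·0.11 = 8.220 m².
Room volume: 126 m³.
Sabine: RT60 = 0.161 × 126 / 8.220 = 2.47 s.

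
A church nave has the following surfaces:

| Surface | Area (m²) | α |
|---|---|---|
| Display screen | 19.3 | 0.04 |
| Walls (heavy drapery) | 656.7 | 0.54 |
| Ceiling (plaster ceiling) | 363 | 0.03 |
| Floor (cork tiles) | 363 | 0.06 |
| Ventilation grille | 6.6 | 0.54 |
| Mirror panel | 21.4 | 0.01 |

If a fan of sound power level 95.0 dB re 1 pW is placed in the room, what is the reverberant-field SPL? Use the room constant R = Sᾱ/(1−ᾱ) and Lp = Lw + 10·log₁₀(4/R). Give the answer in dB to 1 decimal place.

73.7 dB

Σ(Sᵢαᵢ) = 19.3×0.04 + 656.7×0.54 + 363×0.03 + 363×0.06 + 6.6×0.54 + 21.4×0.01 = 391.838; total area S = 1430.0 m².
ᾱ = 0.2740, so room constant R = A/(1−ᾱ) = 539.722 m².
Lp = Lw + 10 log₁₀(4/R) = 95.0 -21.30 = 73.7 dB.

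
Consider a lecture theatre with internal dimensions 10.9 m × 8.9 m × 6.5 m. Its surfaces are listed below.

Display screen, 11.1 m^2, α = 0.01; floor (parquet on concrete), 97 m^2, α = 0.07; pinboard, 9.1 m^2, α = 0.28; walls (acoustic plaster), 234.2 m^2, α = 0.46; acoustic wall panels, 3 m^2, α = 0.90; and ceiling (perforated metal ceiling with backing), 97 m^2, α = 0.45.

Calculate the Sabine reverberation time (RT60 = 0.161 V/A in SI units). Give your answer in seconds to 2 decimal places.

Total absorption A = 11.1·0.01 + 97·0.07 + 9.1·0.28 + 234.2·0.46 + 3·0.90 + 97·0.45
  = 0.111 + 6.790 + 2.548 + 107.732 + 2.700 + 43.650 = 163.531 m^2 sabins.
Room volume: 630.565 m³.
Sabine: RT60 = 0.161 × 630.565 / 163.531 = 0.62 s.

0.62 seconds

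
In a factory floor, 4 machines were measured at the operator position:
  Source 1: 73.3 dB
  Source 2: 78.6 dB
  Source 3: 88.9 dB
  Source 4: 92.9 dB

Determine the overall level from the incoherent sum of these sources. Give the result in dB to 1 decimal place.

94.5 dB

Sum in the linear (power) domain: Σ 10^(Lᵢ/10) = 10^(73.3/10) + 10^(78.6/10) + 10^(88.9/10) + 10^(92.9/10) = 2.82e+09.
Back to dB: 10·log₁₀ Σ = 94.5 dB.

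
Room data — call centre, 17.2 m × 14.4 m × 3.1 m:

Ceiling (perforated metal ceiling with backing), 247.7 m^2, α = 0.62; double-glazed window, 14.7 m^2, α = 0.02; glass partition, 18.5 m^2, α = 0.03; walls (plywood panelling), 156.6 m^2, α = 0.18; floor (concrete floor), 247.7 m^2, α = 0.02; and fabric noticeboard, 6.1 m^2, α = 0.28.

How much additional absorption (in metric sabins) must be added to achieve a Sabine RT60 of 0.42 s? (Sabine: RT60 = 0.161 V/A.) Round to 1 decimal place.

Total absorption A₁ = 247.7×0.62 + 14.7×0.02 + 18.5×0.03 + 156.6×0.18 + 247.7×0.02 + 6.1×0.28
  = 153.574 + 0.294 + 0.555 + 28.188 + 4.954 + 1.708 = 189.273 m^2 sabins.
V = 767.808 m³. Required absorption A₂ = 0.161 × 767.808 / 0.42 = 294.326 sabins.
Additional absorption ΔA = 294.326 − 189.273 = 105.1 sabins.

105.1 sabins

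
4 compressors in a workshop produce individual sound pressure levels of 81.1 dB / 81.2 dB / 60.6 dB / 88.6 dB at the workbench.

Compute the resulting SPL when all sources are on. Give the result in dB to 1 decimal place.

89.9 dB

Sum in the linear (power) domain: Σ 10^(Lᵢ/10) = 10^(81.1/10) + 10^(81.2/10) + 10^(60.6/10) + 10^(88.6/10) = 9.862e+08.
Combined level = 10 log₁₀(9.862e+08) = 89.9 dB.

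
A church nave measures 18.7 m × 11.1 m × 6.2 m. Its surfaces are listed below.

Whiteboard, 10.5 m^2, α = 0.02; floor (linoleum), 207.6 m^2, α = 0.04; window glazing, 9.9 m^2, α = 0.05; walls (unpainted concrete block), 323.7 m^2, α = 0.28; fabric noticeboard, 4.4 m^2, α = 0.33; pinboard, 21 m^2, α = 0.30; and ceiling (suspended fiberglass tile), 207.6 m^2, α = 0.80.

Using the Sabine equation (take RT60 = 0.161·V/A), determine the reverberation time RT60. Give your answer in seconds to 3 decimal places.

Summing Sᵢαᵢ: 0.210 + 8.304 + 0.495 + 90.636 + 1.452 + 6.300 + 166.080 → A = 273.477 sabins.
Room volume: 1286.934 m³.
Sabine: RT60 = 0.161 × 1286.934 / 273.477 = 0.758 s.

0.758 s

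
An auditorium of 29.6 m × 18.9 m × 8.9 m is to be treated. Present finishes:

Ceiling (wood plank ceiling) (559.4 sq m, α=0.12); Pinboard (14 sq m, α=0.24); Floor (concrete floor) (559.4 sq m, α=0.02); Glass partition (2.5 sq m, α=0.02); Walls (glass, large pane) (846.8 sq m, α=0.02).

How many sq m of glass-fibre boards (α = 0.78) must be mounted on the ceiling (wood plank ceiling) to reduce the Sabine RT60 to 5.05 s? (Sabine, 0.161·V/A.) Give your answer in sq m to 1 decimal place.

Total absorption A₁ = 559.4·0.12 + 14·0.24 + 559.4·0.02 + 2.5·0.02 + 846.8·0.02
  = 67.128 + 3.360 + 11.188 + 0.050 + 16.936 = 98.662 sq m sabins.
V = 4979.016 m³. Target absorption A₂ = 0.161 × 4979.016 / 5.05 = 158.737 sabins.
ΔA needed = 158.737 − 98.662 = 60.075 sabins.
Net gain per sq m: Δα = 0.78 − 0.12 = 0.66.
Area = ΔA/Δα = 60.075/0.66 = 91.0 sq m.

91.0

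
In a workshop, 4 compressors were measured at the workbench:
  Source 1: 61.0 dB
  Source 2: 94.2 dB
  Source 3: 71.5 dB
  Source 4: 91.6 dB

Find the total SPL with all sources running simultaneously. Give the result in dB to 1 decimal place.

Converting to relative power and adding: 10^(61.0/10) + 10^(94.2/10) + 10^(71.5/10) + 10^(91.6/10) = 4.091e+09.
Back to dB: 10·log₁₀ Σ = 96.1 dB.

96.1 dB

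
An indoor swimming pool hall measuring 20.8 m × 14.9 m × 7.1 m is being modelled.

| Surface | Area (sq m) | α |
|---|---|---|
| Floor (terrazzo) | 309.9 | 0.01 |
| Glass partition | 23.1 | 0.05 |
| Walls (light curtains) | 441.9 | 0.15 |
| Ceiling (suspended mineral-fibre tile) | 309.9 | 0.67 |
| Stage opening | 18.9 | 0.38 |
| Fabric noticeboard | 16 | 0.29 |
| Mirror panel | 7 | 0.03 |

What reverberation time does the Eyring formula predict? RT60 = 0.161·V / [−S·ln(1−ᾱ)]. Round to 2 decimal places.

1.06 s

S = Σ Sᵢ = 1126.7 sq m.
Absorption A = 309.9·0.01 + 23.1·0.05 + 441.9·0.15 + 309.9·0.67 + 18.9·0.38 + 16·0.29 + 7·0.03 = 290.204 sabins.
ᾱ = 290.204 / 1126.7 = 0.2576.
Eyring denominator: −S ln(1−ᾱ) = 335.607.
V = 20.8 × 14.9 × 7.1 = 2200.432 m³.
T = 0.161·V/[−S·ln(1−ᾱ)] = 0.161·2200.432/335.607 = 1.06 s.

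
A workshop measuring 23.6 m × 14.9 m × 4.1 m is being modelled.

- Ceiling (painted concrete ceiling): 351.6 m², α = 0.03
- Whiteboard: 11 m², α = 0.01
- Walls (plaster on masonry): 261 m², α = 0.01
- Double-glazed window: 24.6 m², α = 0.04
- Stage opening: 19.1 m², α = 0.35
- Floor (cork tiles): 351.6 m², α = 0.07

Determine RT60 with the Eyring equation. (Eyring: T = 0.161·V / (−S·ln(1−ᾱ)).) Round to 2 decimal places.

Total surface area S = 351.6 + 11 + 261 + 24.6 + 19.1 + 351.6 = 1018.9 m².
Σ(Sᵢαᵢ) = 351.6×0.03 + 11×0.01 + 261×0.01 + 24.6×0.04 + 19.1×0.35 + 351.6×0.07 = 45.549.
Mean coefficient ᾱ = A/S = 0.0447.
Eyring denominator: −S ln(1−ᾱ) = 46.594.
V = 23.6 × 14.9 × 4.1 = 1441.724 m³.
T = 0.161·V/[−S·ln(1−ᾱ)] = 0.161·1441.724/46.594 = 4.98 s.

4.98 s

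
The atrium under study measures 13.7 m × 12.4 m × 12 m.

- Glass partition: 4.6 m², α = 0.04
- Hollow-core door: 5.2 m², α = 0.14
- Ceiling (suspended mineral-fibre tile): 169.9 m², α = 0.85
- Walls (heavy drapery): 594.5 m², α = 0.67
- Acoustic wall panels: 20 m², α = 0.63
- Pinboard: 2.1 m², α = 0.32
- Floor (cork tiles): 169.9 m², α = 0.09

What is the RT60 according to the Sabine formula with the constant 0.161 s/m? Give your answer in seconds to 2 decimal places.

0.57 s

Equivalent absorption area: A = 4.6·0.04 + 5.2·0.14 + 169.9·0.85 + 594.5·0.67 + 20·0.63 + 2.1·0.32 + 169.9·0.09 = 572.205 m².
Room volume: 2038.56 m³.
T = 0.161 V/A = 0.161·2038.56/572.205 = 0.57 s.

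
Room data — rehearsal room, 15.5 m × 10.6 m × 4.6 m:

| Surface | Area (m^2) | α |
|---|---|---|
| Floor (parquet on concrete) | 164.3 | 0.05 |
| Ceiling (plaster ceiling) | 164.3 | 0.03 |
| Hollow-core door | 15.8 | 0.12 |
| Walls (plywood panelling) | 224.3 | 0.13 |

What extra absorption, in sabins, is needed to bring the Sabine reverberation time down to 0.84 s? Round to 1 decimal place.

100.7 sabins

Equivalent absorption area: A₁ = 164.3*0.05 + 164.3*0.03 + 15.8*0.12 + 224.3*0.13 = 44.199 m^2.
Target A₂ = 0.161·755.78/0.84 = 144.858 sabins (V = 755.78 m³).
Additional absorption ΔA = 144.858 − 44.199 = 100.7 sabins.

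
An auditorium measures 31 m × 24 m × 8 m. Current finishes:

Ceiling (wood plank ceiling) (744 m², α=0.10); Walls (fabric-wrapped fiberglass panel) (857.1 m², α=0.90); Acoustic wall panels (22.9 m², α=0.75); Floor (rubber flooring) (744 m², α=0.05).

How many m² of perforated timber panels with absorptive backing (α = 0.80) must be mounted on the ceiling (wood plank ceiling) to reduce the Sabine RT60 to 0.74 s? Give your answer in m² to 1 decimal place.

564.0

A₁ = Σ Sᵢαᵢ = 744·0.10 + 857.1·0.90 + 22.9·0.75 + 744·0.05 = 900.165 sabins.
Required A₂ = 0.161·5952/0.74 = 1294.962 sabins.
ΔA needed = 1294.962 − 900.165 = 394.797 sabins.
Net gain per m²: Δα = 0.80 − 0.10 = 0.70.
Area = ΔA/Δα = 394.797/0.70 = 564.0 m².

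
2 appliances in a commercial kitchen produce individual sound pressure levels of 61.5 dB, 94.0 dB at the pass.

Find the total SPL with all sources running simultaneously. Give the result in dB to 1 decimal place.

94.0 dB

Sum in the linear (power) domain: Σ 10^(Lᵢ/10) = 10^(61.5/10) + 10^(94.0/10) = 2.513e+09.
Combined level = 10 log₁₀(2.513e+09) = 94.0 dB.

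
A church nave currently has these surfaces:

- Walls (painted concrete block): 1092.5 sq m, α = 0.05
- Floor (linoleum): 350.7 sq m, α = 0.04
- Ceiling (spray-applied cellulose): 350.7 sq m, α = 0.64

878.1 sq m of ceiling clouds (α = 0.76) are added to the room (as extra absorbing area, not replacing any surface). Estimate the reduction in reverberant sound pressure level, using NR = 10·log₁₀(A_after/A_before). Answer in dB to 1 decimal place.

5.2 dB

Equivalent absorption area: A_before = 1092.5×0.05 + 350.7×0.04 + 350.7×0.64 = 293.101 sq m.
Added absorption = 878.1 × 0.76 = 667.356 sabins.
New total A_after = 960.457 sabins.
Reduction = 10 log₁₀(A_after/A_before) = 10 log₁₀(3.2769) = 5.2 dB.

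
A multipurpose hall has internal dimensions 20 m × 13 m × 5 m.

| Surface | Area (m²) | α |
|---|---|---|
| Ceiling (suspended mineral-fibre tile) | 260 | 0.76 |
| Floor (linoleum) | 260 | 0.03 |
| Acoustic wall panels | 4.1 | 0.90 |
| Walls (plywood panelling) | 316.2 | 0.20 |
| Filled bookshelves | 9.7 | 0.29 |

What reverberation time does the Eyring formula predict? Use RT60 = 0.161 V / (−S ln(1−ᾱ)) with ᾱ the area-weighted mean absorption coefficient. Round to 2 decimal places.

0.63 sec

Total surface area S = 260 + 260 + 4.1 + 316.2 + 9.7 = 850.0 m².
Absorption A = 260·0.76 + 260·0.03 + 4.1·0.90 + 316.2·0.20 + 9.7·0.29 = 275.143 sabins.
Mean coefficient ᾱ = A/S = 0.3237.
−S·ln(1−ᾱ) = −850.0 × ln(1 − 0.3237) = 332.451.
V = 20 × 13 × 5 = 1300 m³.
RT60 = 0.161 × 1300 / 332.451 = 0.63 s.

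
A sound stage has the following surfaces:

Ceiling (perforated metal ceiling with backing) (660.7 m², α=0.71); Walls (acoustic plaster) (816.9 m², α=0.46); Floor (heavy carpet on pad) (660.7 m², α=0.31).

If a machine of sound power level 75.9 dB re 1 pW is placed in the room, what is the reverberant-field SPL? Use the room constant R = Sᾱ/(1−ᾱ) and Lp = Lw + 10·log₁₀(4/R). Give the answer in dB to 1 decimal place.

A = 1049.688 sabins; S = 2138.3 m².
ᾱ = 0.4909, so room constant R = A/(1−ᾱ) = 2061.850 m².
Lp = Lw + 10 log₁₀(4/R) = 75.9 -27.12 = 48.8 dB.

48.8 dB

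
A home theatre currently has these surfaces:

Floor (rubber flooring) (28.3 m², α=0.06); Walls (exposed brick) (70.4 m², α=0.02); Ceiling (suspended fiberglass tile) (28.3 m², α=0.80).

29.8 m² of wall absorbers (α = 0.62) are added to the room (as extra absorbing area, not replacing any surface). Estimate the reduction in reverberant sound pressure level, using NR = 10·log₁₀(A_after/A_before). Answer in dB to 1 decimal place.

2.3 dB

Summing Sᵢαᵢ: 1.698 + 1.408 + 22.640 → A_before = 25.746 sabins.
Added absorption = 29.8 × 0.62 = 18.476 sabins.
A_after = 25.746 + 18.476 = 44.222 sabins.
Reduction = 10 log₁₀(A_after/A_before) = 10 log₁₀(1.7176) = 2.3 dB.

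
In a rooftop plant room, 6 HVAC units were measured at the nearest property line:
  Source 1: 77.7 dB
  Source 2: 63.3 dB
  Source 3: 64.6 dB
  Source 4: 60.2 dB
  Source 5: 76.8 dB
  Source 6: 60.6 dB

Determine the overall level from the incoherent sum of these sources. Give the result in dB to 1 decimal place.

80.6 dB

Σ 10^(Lᵢ/10) = 1.14e+08.
Back to dB: 10·log₁₀ Σ = 80.6 dB.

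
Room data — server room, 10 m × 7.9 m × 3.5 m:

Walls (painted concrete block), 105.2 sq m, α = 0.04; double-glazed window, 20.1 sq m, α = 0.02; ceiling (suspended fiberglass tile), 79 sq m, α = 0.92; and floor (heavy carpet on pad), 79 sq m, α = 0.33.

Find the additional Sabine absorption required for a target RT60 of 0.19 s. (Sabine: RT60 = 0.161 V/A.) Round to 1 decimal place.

Equivalent absorption area: A₁ = 105.2·0.04 + 20.1·0.02 + 79·0.92 + 79·0.33 = 103.360 sq m.
For T = 0.19 s, need A₂ = 0.161·V/T = 0.161·276.5/0.19 = 234.297 sabins.
Shortfall: 234.297 − 103.360 = 130.9 sabins.

130.9 sabins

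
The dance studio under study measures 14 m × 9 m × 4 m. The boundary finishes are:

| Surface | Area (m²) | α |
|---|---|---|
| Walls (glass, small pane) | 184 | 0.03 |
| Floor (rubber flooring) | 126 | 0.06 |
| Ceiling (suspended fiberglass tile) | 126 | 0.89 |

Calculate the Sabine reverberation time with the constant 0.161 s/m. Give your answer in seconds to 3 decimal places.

A = Σ Sᵢαᵢ = 184·0.03 + 126·0.06 + 126·0.89 = 125.220 sabins.
V = 14·9·4 = 504 m³.
Sabine: RT60 = 0.161 × 504 / 125.220 = 0.648 s.

0.648 s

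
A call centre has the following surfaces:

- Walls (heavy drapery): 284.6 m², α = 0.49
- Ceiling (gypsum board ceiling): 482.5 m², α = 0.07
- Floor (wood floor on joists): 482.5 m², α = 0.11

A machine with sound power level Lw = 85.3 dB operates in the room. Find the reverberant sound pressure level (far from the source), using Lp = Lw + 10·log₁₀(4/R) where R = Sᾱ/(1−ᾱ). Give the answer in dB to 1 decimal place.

66.9 dB

A = 226.304 sabins; S = 1249.6 m².
ᾱ = 226.304/1249.6 = 0.1811; R = Sᾱ/(1−ᾱ) = 226.304/(1−0.1811) = 276.351 m².
Lp = 85.3 + 10·log₁₀(4/276.351) = 85.3 + (-18.39) = 66.9 dB.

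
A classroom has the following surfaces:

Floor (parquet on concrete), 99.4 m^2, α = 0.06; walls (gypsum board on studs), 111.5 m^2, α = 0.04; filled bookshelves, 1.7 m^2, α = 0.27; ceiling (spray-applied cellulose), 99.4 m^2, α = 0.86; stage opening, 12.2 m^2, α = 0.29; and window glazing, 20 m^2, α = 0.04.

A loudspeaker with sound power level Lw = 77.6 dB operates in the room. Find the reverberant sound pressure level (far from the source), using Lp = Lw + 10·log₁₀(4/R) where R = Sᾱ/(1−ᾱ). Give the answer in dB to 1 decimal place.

62.1 dB

Σ(Sᵢαᵢ) = 99.4·0.06 + 111.5·0.04 + 1.7·0.27 + 99.4·0.86 + 12.2·0.29 + 20·0.04 = 100.705; total area S = 344.2 m^2.
ᾱ = 0.2926, so room constant R = A/(1−ᾱ) = 142.359 m^2.
Lp = Lw + 10 log₁₀(4/R) = 77.6 -15.51 = 62.1 dB.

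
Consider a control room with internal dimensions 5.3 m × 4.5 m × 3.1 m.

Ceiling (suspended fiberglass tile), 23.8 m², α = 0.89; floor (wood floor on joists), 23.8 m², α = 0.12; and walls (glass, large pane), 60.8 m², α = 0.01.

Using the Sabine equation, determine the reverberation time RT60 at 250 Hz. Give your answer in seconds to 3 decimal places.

0.483 seconds

Summing Sᵢαᵢ: 21.182 + 2.856 + 0.608 → A = 24.646 sabins.
Volume V = 5.3 × 4.5 × 3.1 = 73.935 m³.
RT60 = 0.161 · V / A = 0.161 × 73.935 / 24.646 = 0.483 s.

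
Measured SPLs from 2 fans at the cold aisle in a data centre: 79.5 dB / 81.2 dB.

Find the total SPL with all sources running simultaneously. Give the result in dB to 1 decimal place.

83.4 dB

Converting to relative power and adding: 10^(79.5/10) + 10^(81.2/10) = 2.21e+08.
Back to dB: 10·log₁₀ Σ = 83.4 dB.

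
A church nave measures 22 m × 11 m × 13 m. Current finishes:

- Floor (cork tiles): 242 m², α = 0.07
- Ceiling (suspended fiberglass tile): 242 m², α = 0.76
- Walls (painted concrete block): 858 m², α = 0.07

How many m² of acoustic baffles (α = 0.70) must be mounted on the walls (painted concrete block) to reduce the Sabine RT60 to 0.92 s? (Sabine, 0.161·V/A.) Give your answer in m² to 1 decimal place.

A₁ = Σ Sᵢαᵢ = 242·0.07 + 242·0.76 + 858·0.07 = 260.920 sabins.
V = 3146 m³. Target absorption A₂ = 0.161 × 3146 / 0.92 = 550.550 sabins.
Absorption to add: 550.550 − 260.920 = 289.630 sabins.
Each m² of panel replacing the walls (painted concrete block) adds (0.70 − 0.07) = 0.63 sabins.
Panel area = 289.630 / 0.63 = 459.7 m².

459.7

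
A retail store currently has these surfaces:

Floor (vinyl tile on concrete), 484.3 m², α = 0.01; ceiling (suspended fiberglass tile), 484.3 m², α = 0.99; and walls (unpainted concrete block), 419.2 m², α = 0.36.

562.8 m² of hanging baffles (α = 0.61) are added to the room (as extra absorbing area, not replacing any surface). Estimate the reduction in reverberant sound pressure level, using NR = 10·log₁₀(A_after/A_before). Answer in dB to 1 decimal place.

1.9 dB

A_before = Σ Sᵢαᵢ = 484.3·0.01 + 484.3·0.99 + 419.2·0.36 = 635.212 sabins.
Added absorption = 562.8 × 0.61 = 343.308 sabins.
A_after = 635.212 + 343.308 = 978.520 sabins.
NR = 10·log₁₀(978.520/635.212) = 1.9 dB.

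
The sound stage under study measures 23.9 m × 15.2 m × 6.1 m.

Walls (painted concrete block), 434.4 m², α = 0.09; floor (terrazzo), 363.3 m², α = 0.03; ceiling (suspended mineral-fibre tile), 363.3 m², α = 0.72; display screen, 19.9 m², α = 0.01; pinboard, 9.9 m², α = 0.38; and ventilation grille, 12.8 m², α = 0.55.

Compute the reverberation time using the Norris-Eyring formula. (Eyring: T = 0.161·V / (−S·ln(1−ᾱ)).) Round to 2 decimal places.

0.95 s

S = Σ Sᵢ = 1203.6 m².
Absorption A = 434.4×0.09 + 363.3×0.03 + 363.3×0.72 + 19.9×0.01 + 9.9×0.38 + 12.8×0.55 = 322.572 sabins.
Mean coefficient ᾱ = A/S = 0.2680.
Eyring denominator: −S ln(1−ᾱ) = 375.493.
V = 23.9 × 15.2 × 6.1 = 2216.008 m³.
T = 0.161·V/[−S·ln(1−ᾱ)] = 0.161·2216.008/375.493 = 0.95 s.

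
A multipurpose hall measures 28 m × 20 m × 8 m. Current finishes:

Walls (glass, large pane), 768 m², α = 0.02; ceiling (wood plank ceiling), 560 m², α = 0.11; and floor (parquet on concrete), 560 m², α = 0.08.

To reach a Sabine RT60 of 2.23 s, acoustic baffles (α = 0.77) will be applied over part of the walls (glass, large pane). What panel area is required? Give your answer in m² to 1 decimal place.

268.9

Total absorption A₁ = 768×0.02 + 560×0.11 + 560×0.08
  = 15.360 + 61.600 + 44.800 = 121.760 m² sabins.
V = 4480 m³. Target absorption A₂ = 0.161 × 4480 / 2.23 = 323.444 sabins.
Absorption to add: 323.444 − 121.760 = 201.684 sabins.
Net gain per m²: Δα = 0.77 − 0.02 = 0.75.
Area = ΔA/Δα = 201.684/0.75 = 268.9 m².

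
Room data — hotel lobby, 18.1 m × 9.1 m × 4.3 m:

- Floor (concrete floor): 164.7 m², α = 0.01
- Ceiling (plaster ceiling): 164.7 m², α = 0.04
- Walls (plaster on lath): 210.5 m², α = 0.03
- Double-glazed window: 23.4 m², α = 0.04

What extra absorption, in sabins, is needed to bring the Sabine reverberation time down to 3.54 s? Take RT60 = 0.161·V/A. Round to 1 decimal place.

16.7 sabins

Total absorption A₁ = 164.7·0.01 + 164.7·0.04 + 210.5·0.03 + 23.4·0.04
  = 1.647 + 6.588 + 6.315 + 0.936 = 15.486 m² sabins.
V = 708.253 m³. Required absorption A₂ = 0.161 × 708.253 / 3.54 = 32.212 sabins.
Shortfall: 32.212 − 15.486 = 16.7 sabins.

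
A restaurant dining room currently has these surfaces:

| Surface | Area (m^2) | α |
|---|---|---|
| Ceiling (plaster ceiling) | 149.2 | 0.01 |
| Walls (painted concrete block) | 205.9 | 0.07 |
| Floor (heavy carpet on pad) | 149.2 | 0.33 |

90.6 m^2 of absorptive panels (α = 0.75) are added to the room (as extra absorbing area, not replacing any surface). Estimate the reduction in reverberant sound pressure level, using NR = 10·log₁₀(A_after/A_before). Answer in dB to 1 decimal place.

3.1 dB

Summing Sᵢαᵢ: 1.492 + 14.413 + 49.236 → A_before = 65.141 sabins.
Added absorption = 90.6 × 0.75 = 67.950 sabins.
New total A_after = 133.091 sabins.
Reduction = 10 log₁₀(A_after/A_before) = 10 log₁₀(2.0431) = 3.1 dB.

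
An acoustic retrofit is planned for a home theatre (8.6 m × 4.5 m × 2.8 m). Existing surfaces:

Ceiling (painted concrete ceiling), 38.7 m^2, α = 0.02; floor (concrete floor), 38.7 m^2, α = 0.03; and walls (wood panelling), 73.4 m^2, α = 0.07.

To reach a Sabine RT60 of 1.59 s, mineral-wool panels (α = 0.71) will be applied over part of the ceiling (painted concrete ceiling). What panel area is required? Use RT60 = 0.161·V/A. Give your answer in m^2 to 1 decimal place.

5.7

Summing Sᵢαᵢ: 0.774 + 1.161 + 5.138 → A₁ = 7.073 sabins.
V = 108.36 m³. Target absorption A₂ = 0.161 × 108.36 / 1.59 = 10.972 sabins.
ΔA needed = 10.972 − 7.073 = 3.899 sabins.
Each m^2 of panel replacing the ceiling (painted concrete ceiling) adds (0.71 − 0.02) = 0.69 sabins.
Panel area = 3.899 / 0.69 = 5.7 m^2.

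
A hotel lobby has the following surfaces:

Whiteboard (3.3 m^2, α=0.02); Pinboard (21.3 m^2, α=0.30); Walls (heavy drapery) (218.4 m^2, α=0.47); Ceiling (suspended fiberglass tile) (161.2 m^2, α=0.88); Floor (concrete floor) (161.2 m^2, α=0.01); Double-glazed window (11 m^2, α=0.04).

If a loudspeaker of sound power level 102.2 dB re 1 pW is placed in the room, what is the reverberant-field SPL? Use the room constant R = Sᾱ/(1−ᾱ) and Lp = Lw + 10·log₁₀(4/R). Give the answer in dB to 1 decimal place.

81.7 dB

Σ(Sᵢαᵢ) = 3.3×0.02 + 21.3×0.30 + 218.4×0.47 + 161.2×0.88 + 161.2×0.01 + 11×0.04 = 253.012; total area S = 576.4 m^2.
ᾱ = 0.4390, so room constant R = A/(1−ᾱ) = 451.002 m^2.
Lp = 102.2 + 10·log₁₀(4/451.002) = 102.2 + (-20.52) = 81.7 dB.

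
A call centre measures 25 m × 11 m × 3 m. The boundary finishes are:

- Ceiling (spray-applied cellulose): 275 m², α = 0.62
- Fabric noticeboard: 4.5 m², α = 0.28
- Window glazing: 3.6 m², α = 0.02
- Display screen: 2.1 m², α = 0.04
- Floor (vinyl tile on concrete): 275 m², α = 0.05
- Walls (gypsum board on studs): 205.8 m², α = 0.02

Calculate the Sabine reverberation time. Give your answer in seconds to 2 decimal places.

0.70 seconds

Total absorption A = 275·0.62 + 4.5·0.28 + 3.6·0.02 + 2.1·0.04 + 275·0.05 + 205.8·0.02
  = 170.500 + 1.260 + 0.072 + 0.084 + 13.750 + 4.116 = 189.782 m² sabins.
Room volume: 825 m³.
RT60 = 0.161 · V / A = 0.161 × 825 / 189.782 = 0.70 s.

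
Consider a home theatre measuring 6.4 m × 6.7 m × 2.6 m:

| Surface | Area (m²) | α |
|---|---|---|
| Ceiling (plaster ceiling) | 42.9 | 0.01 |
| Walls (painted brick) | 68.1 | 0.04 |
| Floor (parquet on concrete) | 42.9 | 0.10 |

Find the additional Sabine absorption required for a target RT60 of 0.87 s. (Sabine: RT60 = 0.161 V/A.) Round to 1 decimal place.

13.2 sabins

Total absorption A₁ = 42.9·0.01 + 68.1·0.04 + 42.9·0.10
  = 0.429 + 2.724 + 4.290 = 7.443 m² sabins.
Target A₂ = 0.161·111.488/0.87 = 20.632 sabins (V = 111.488 m³).
ΔA = A₂ − A₁ = 20.632 − 7.443 = 13.2 sabins.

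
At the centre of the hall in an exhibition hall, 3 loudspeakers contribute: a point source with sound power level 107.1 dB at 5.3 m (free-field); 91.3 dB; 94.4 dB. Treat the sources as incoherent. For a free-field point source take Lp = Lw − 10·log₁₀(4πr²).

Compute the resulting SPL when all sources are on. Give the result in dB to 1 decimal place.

Source at 5.3 m: Lp = 107.1 − 10·log₁₀(4π·5.3²) = 107.1 − 10·log₁₀(352.989) = 81.6 dB.
Converting to relative power and adding: 10^(81.6/10) + 10^(91.3/10) + 10^(94.4/10) = 4.248e+09.
Combined level = 10 log₁₀(4.248e+09) = 96.3 dB.

96.3 dB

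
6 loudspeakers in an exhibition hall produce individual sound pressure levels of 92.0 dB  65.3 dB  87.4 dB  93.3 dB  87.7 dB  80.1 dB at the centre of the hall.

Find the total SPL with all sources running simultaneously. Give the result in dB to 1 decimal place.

Sum in the linear (power) domain: Σ 10^(Lᵢ/10) = 10^(92.0/10) + 10^(65.3/10) + 10^(87.4/10) + 10^(93.3/10) + 10^(87.7/10) + 10^(80.1/10) = 4.967e+09.
Combined level = 10 log₁₀(4.967e+09) = 97.0 dB.

97.0 dB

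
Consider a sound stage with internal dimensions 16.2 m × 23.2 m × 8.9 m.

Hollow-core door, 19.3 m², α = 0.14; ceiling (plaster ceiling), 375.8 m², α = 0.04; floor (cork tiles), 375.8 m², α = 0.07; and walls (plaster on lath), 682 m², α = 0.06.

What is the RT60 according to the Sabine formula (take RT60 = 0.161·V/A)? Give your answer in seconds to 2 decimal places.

6.34 sec

Summing Sᵢαᵢ: 2.702 + 15.032 + 26.306 + 40.920 → A = 84.960 sabins.
Volume V = 16.2 × 23.2 × 8.9 = 3344.976 m³.
RT60 = 0.161 · V / A = 0.161 × 3344.976 / 84.960 = 6.34 s.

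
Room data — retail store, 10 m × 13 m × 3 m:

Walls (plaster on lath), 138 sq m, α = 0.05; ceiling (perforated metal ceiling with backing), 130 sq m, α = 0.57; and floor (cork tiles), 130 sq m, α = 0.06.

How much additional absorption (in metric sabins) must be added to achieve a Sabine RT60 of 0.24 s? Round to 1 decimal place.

A₁ = Σ Sᵢαᵢ = 138×0.05 + 130×0.57 + 130×0.06 = 88.800 sabins.
Target A₂ = 0.161·390/0.24 = 261.625 sabins (V = 390 m³).
ΔA = A₂ − A₁ = 261.625 − 88.800 = 172.8 sabins.

172.8 sabins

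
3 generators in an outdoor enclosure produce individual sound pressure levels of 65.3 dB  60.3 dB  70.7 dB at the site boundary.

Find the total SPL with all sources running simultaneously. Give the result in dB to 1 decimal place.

Converting to relative power and adding: 10^(65.3/10) + 10^(60.3/10) + 10^(70.7/10) = 1.621e+07.
L_total = 10·log₁₀(1.621e+07) = 72.1 dB.

72.1 dB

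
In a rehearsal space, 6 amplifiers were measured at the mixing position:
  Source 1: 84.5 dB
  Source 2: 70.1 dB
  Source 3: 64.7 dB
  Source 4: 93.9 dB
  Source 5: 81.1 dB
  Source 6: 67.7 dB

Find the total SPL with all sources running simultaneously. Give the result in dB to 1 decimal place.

Converting to relative power and adding: 10^(84.5/10) + 10^(70.1/10) + 10^(64.7/10) + 10^(93.9/10) + 10^(81.1/10) + 10^(67.7/10) = 2.884e+09.
Combined level = 10 log₁₀(2.884e+09) = 94.6 dB.

94.6 dB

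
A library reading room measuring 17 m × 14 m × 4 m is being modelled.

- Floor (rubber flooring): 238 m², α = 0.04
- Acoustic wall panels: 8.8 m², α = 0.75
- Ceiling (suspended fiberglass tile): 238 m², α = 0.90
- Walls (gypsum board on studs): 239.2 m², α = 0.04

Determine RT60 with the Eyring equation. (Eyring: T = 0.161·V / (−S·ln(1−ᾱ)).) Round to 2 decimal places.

0.53 s

S = Σ Sᵢ = 724.0 m².
Σ(Sᵢαᵢ) = 238×0.04 + 8.8×0.75 + 238×0.90 + 239.2×0.04 = 239.888.
Mean coefficient ᾱ = A/S = 0.3313.
−S·ln(1−ᾱ) = −724.0 × ln(1 − 0.3313) = 291.352.
V = 17 × 14 × 4 = 952 m³.
RT60 = 0.161 × 952 / 291.352 = 0.53 s.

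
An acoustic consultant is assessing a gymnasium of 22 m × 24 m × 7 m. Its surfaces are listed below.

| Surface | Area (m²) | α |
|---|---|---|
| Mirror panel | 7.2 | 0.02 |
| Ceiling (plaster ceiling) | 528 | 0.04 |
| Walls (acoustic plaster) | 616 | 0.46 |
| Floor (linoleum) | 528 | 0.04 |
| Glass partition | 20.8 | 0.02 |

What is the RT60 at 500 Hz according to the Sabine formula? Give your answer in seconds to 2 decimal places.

Total absorption A = 7.2·0.02 + 528·0.04 + 616·0.46 + 528·0.04 + 20.8·0.02
  = 0.144 + 21.120 + 283.360 + 21.120 + 0.416 = 326.160 m² sabins.
Volume V = 22 × 24 × 7 = 3696 m³.
Sabine: RT60 = 0.161 × 3696 / 326.160 = 1.82 s.

1.82 s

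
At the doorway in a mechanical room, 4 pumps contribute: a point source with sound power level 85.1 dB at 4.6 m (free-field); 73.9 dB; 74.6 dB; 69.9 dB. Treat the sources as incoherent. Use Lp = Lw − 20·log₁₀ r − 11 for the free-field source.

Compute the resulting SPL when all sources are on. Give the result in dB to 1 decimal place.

78.1 dB

Source at 4.6 m: Lp = 85.1 − 20·log₁₀(4.6) − 11 = 60.8 dB.
Sum in the linear (power) domain: Σ 10^(Lᵢ/10) = 10^(60.8/10) + 10^(73.9/10) + 10^(74.6/10) + 10^(69.9/10) = 6.436e+07.
Back to dB: 10·log₁₀ Σ = 78.1 dB.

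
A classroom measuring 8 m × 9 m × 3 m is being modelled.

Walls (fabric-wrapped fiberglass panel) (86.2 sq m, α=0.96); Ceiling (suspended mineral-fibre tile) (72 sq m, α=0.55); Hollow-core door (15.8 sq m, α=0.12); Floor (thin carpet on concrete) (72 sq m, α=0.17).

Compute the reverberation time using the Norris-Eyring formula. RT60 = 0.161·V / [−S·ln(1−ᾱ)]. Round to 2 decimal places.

0.17 s

S = Σ Sᵢ = 246.0 sq m.
Absorption A = 86.2×0.96 + 72×0.55 + 15.8×0.12 + 72×0.17 = 136.488 sabins.
ᾱ = 136.488 / 246.0 = 0.5548.
−S·ln(1−ᾱ) = −246.0 × ln(1 − 0.5548) = 199.071.
V = 8 × 9 × 3 = 216 m³.
RT60 = 0.161 × 216 / 199.071 = 0.17 s.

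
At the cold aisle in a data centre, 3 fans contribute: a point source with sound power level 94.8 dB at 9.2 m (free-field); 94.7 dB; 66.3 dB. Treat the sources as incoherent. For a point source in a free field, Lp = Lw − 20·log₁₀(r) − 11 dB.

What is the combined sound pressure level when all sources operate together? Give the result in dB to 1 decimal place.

94.7 dB

Source at 9.2 m: Lp = 94.8 − 20·log₁₀(9.2) − 11 = 64.5 dB.
Σ 10^(Lᵢ/10) = 2.958e+09.
Combined level = 10 log₁₀(2.958e+09) = 94.7 dB.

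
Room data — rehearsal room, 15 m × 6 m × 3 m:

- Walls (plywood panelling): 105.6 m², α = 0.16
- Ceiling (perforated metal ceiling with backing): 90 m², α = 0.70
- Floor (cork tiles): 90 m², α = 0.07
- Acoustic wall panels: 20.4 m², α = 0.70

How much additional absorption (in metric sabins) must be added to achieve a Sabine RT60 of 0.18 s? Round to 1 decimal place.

A₁ = Σ Sᵢαᵢ = 105.6*0.16 + 90*0.70 + 90*0.07 + 20.4*0.70 = 100.476 sabins.
V = 270 m³. Required absorption A₂ = 0.161 × 270 / 0.18 = 241.500 sabins.
Additional absorption ΔA = 241.500 − 100.476 = 141.0 sabins.

141.0 sabins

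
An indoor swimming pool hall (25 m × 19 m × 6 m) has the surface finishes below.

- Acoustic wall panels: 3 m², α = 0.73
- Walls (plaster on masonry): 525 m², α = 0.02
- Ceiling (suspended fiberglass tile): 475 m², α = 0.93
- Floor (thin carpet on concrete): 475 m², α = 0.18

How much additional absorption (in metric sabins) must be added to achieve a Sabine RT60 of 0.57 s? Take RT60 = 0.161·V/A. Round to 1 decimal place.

265.1 sabins

A₁ = Σ Sᵢαᵢ = 3·0.73 + 525·0.02 + 475·0.93 + 475·0.18 = 539.940 sabins.
Target A₂ = 0.161·2850/0.57 = 805.000 sabins (V = 2850 m³).
Shortfall: 805.000 − 539.940 = 265.1 sabins.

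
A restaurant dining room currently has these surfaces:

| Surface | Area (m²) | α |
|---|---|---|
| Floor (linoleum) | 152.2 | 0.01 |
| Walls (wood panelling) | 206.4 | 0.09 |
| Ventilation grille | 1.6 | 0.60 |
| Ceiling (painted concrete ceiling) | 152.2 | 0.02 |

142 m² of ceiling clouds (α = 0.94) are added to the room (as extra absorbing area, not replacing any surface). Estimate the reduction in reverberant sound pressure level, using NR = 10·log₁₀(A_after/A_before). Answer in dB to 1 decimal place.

Summing Sᵢαᵢ: 1.522 + 18.576 + 0.960 + 3.044 → A_before = 24.102 sabins.
Added absorption = 142 × 0.94 = 133.480 sabins.
A_after = 24.102 + 133.480 = 157.582 sabins.
NR = 10·log₁₀(157.582/24.102) = 8.2 dB.

8.2 dB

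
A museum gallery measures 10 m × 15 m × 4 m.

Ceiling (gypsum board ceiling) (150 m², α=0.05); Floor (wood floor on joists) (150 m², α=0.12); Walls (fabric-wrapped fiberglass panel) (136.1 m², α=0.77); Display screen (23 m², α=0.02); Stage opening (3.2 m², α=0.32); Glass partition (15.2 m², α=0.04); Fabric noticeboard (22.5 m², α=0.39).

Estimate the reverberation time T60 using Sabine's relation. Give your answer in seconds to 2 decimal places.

Summing Sᵢαᵢ: 7.500 + 18.000 + 104.797 + 0.460 + 1.024 + 0.608 + 8.775 → A = 141.164 sabins.
Room volume: 600 m³.
T = 0.161 V/A = 0.161·600/141.164 = 0.68 s.

0.68 s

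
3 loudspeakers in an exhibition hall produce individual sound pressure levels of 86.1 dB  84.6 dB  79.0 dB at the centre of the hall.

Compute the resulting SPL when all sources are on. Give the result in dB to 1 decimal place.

Σ 10^(Lᵢ/10) = 7.752e+08.
Combined level = 10 log₁₀(7.752e+08) = 88.9 dB.

88.9 dB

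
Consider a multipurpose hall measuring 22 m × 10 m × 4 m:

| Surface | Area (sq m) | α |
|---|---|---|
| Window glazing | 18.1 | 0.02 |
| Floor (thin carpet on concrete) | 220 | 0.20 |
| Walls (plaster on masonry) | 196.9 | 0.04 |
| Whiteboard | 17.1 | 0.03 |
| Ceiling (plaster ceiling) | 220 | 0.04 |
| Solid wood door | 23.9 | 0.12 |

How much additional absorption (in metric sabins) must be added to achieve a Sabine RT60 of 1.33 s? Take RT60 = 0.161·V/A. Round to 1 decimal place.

Summing Sᵢαᵢ: 0.362 + 44.000 + 7.876 + 0.513 + 8.800 + 2.868 → A₁ = 64.419 sabins.
Target A₂ = 0.161·880/1.33 = 106.526 sabins (V = 880 m³).
Additional absorption ΔA = 106.526 − 64.419 = 42.1 sabins.

42.1 sabins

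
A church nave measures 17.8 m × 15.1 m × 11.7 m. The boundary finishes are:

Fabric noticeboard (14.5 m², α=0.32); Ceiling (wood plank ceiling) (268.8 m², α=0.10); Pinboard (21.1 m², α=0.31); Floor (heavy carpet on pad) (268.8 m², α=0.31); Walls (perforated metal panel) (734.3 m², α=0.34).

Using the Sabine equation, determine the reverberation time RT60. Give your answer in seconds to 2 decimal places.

A = Σ Sᵢαᵢ = 14.5×0.32 + 268.8×0.10 + 21.1×0.31 + 268.8×0.31 + 734.3×0.34 = 371.051 sabins.
Volume V = 17.8 × 15.1 × 11.7 = 3144.726 m³.
Sabine: RT60 = 0.161 × 3144.726 / 371.051 = 1.36 s.

1.36 s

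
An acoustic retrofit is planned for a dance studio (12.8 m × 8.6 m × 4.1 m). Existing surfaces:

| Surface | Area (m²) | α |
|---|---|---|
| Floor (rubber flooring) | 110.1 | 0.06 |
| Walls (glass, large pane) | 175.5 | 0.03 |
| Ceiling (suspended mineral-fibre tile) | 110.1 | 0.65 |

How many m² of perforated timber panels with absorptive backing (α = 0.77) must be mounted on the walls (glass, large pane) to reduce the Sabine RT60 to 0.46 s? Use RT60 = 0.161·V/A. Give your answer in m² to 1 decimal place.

Total absorption A₁ = 110.1*0.06 + 175.5*0.03 + 110.1*0.65
  = 6.606 + 5.265 + 71.565 = 83.436 m² sabins.
Required A₂ = 0.161·451.328/0.46 = 157.965 sabins.
Absorption to add: 157.965 − 83.436 = 74.529 sabins.
Net gain per m²: Δα = 0.77 − 0.03 = 0.74.
Area = ΔA/Δα = 74.529/0.74 = 100.7 m².

100.7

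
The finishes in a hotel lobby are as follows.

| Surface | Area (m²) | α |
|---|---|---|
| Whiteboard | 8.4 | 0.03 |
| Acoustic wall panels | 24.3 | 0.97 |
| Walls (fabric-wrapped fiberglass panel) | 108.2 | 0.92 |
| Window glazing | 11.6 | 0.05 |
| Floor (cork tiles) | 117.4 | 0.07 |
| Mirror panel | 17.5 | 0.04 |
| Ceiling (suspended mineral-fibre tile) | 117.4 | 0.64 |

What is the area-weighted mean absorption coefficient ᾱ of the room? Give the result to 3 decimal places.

0.514

S = Σ Sᵢ = 8.4 + 24.3 + 108.2 + 11.6 + 117.4 + 17.5 + 117.4 = 404.8 m².
A = 8.4*0.03 + 24.3*0.97 + 108.2*0.92 + 11.6*0.05 + 117.4*0.07 + 17.5*0.04 + 117.4*0.64 = 208.001 sabins.
ᾱ = 208.001 / 404.8 = 0.514.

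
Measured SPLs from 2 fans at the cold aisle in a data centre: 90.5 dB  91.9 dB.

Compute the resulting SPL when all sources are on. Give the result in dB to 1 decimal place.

94.3 dB

Converting to relative power and adding: 10^(90.5/10) + 10^(91.9/10) = 2.671e+09.
Combined level = 10 log₁₀(2.671e+09) = 94.3 dB.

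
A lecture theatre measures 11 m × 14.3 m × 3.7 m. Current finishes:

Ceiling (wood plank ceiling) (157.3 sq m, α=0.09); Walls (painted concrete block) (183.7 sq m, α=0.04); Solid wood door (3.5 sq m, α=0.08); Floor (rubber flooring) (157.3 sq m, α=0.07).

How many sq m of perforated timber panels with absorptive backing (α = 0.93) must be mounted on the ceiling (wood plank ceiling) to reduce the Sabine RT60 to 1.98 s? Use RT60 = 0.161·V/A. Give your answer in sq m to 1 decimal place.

Equivalent absorption area: A₁ = 157.3*0.09 + 183.7*0.04 + 3.5*0.08 + 157.3*0.07 = 32.796 sq m.
Required A₂ = 0.161·582.01/1.98 = 47.325 sabins.
Absorption to add: 47.325 − 32.796 = 14.529 sabins.
Net gain per sq m: Δα = 0.93 − 0.09 = 0.84.
Panel area = 14.529 / 0.84 = 17.3 sq m.

17.3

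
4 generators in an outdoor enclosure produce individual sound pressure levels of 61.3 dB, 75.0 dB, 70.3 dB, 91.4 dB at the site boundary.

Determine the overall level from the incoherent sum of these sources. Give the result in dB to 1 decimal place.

91.5 dB

Sum in the linear (power) domain: Σ 10^(Lᵢ/10) = 10^(61.3/10) + 10^(75.0/10) + 10^(70.3/10) + 10^(91.4/10) = 1.424e+09.
Combined level = 10 log₁₀(1.424e+09) = 91.5 dB.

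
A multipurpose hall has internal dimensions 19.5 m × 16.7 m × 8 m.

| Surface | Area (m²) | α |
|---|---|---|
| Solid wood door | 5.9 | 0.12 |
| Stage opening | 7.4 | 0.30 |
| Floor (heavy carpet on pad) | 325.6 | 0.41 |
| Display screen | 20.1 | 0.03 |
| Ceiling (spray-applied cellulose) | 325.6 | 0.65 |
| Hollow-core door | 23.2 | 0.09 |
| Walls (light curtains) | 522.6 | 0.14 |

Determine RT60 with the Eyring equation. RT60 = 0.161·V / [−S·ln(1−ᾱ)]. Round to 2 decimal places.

Total surface area S = 5.9 + 7.4 + 325.6 + 20.1 + 325.6 + 23.2 + 522.6 = 1230.4 m².
Σ(Sᵢαᵢ) = 5.9×0.12 + 7.4×0.30 + 325.6×0.41 + 20.1×0.03 + 325.6×0.65 + 23.2×0.09 + 522.6×0.14 = 423.919.
ᾱ = 423.919 / 1230.4 = 0.3445.
−S·ln(1−ᾱ) = −1230.4 × ln(1 − 0.3445) = 519.668.
V = 19.5 × 16.7 × 8 = 2605.2 m³.
RT60 = 0.161 × 2605.2 / 519.668 = 0.81 s.

0.81 seconds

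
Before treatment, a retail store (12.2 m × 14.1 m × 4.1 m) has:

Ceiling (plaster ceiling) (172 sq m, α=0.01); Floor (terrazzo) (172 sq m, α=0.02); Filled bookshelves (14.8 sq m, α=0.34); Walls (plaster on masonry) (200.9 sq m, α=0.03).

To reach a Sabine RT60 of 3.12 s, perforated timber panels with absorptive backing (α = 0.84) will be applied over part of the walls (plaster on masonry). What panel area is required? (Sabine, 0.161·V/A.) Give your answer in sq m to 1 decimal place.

A₁ = Σ Sᵢαᵢ = 172·0.01 + 172·0.02 + 14.8·0.34 + 200.9·0.03 = 16.219 sabins.
Required A₂ = 0.161·705.282/3.12 = 36.394 sabins.
ΔA needed = 36.394 − 16.219 = 20.175 sabins.
Net gain per sq m: Δα = 0.84 − 0.03 = 0.81.
Area = ΔA/Δα = 20.175/0.81 = 24.9 sq m.

24.9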